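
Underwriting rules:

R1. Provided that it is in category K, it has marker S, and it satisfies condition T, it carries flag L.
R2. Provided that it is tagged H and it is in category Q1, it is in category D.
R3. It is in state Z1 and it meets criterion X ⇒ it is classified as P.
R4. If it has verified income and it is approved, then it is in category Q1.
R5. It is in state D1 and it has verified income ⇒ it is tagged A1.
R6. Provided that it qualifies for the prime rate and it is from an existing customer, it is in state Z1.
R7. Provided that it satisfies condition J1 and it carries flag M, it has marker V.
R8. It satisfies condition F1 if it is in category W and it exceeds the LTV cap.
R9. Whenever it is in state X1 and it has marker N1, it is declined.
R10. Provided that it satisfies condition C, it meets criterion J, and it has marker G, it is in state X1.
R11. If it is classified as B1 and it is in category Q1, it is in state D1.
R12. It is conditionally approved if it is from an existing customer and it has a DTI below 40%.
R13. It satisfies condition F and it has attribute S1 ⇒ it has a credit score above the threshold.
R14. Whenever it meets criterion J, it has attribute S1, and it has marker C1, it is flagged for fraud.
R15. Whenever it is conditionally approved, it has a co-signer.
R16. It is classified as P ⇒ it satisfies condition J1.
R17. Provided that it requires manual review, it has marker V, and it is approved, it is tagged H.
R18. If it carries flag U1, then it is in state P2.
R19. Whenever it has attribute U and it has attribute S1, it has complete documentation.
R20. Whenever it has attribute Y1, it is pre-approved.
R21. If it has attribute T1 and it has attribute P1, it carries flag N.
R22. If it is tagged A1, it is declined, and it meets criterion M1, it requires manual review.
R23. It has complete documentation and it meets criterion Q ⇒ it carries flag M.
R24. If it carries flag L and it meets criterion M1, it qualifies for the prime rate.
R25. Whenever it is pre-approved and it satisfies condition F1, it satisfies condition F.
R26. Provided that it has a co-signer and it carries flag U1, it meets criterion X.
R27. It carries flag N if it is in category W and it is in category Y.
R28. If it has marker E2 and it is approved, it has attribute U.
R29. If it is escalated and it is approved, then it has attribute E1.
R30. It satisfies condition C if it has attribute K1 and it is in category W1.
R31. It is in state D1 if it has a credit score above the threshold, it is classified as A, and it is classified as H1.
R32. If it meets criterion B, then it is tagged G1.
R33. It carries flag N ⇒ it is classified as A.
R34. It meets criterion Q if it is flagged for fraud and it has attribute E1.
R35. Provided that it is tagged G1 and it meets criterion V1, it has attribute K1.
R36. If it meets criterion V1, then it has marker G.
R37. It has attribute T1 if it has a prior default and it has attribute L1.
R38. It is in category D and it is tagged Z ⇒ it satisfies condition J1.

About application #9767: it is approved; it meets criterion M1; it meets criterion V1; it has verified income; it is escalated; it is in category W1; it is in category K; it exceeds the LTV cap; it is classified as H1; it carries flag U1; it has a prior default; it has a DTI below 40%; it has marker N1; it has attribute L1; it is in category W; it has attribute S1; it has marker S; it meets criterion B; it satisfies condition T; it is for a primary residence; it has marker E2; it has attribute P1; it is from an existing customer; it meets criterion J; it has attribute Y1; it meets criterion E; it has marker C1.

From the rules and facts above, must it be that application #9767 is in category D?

Yes

By R1 (it is in category K, it has marker S, it satisfies condition T): it carries flag L.
By R4 (it has verified income, it is approved): it is in category Q1.
By R8 (it is in category W, it exceeds the LTV cap): it satisfies condition F1.
By R12 (it is from an existing customer, it has a DTI below 40%): it is conditionally approved.
By R14 (it meets criterion J, it has attribute S1, it has marker C1): it is flagged for fraud.
By R15 (it is conditionally approved): it has a co-signer.
By R20 (it has attribute Y1): it is pre-approved.
By R24 (it carries flag L, it meets criterion M1): it qualifies for the prime rate.
By R25 (it is pre-approved, it satisfies condition F1): it satisfies condition F.
By R26 (it has a co-signer, it carries flag U1): it meets criterion X.
By R28 (it has marker E2, it is approved): it has attribute U.
By R29 (it is escalated, it is approved): it has attribute E1.
By R32 (it meets criterion B): it is tagged G1.
By R34 (it is flagged for fraud, it has attribute E1): it meets criterion Q.
By R35 (it is tagged G1, it meets criterion V1): it has attribute K1.
By R36 (it meets criterion V1): it has marker G.
By R37 (it has a prior default, it has attribute L1): it has attribute T1.
By R6 (it qualifies for the prime rate, it is from an existing customer): it is in state Z1.
By R13 (it satisfies condition F, it has attribute S1): it has a credit score above the threshold.
By R19 (it has attribute U, it has attribute S1): it has complete documentation.
By R21 (it has attribute T1, it has attribute P1): it carries flag N.
By R23 (it has complete documentation, it meets criterion Q): it carries flag M.
By R30 (it has attribute K1, it is in category W1): it satisfies condition C.
By R33 (it carries flag N): it is classified as A.
By R3 (it is in state Z1, it meets criterion X): it is classified as P.
By R10 (it satisfies condition C, it meets criterion J, it has marker G): it is in state X1.
By R16 (it is classified as P): it satisfies condition J1.
By R31 (it has a credit score above the threshold, it is classified as A, it is classified as H1): it is in state D1.
By R5 (it is in state D1, it has verified income): it is tagged A1.
By R7 (it satisfies condition J1, it carries flag M): it has marker V.
By R9 (it is in state X1, it has marker N1): it is declined.
By R22 (it is tagged A1, it is declined, it meets criterion M1): it requires manual review.
By R17 (it requires manual review, it has marker V, it is approved): it is tagged H.
By R2 (it is tagged H, it is in category Q1): it is in category D.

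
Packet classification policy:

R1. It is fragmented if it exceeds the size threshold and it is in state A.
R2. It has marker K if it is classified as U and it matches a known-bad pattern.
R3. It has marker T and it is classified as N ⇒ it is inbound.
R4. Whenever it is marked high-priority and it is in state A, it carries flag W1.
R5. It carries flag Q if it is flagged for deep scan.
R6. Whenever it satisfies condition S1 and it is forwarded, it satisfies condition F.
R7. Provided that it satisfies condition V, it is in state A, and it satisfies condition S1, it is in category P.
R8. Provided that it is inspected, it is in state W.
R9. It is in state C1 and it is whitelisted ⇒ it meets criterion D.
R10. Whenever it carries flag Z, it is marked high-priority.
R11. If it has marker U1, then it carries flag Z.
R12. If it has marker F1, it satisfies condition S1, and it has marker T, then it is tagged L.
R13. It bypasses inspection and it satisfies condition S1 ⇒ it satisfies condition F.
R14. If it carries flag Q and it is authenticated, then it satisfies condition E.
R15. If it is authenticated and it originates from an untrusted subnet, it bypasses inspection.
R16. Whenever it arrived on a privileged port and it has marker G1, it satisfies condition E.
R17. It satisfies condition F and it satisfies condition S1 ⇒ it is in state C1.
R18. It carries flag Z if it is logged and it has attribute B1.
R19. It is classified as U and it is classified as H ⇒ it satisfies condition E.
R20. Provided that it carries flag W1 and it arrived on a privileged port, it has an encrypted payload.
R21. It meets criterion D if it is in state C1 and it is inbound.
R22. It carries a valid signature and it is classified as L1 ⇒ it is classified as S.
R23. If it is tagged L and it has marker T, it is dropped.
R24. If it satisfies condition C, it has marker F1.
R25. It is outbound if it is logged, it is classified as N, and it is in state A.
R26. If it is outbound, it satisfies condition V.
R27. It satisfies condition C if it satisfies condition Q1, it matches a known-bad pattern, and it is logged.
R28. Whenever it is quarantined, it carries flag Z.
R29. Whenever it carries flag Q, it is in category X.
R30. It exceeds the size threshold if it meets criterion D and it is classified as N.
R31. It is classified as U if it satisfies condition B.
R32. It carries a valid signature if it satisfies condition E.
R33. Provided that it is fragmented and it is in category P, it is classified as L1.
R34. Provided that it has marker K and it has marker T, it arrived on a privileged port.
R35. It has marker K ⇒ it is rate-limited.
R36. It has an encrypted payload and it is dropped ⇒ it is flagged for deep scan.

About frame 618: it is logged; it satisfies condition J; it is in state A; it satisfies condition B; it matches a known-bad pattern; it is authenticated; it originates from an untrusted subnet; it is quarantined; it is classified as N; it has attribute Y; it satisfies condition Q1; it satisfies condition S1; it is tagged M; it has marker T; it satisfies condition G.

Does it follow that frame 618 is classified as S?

By R3 (it has marker T, it is classified as N): it is inbound.
By R15 (it is authenticated, it originates from an untrusted subnet): it bypasses inspection.
By R25 (it is logged, it is classified as N, it is in state A): it is outbound.
By R26 (it is outbound): it satisfies condition V.
By R27 (it satisfies condition Q1, it matches a known-bad pattern, it is logged): it satisfies condition C.
By R28 (it is quarantined): it carries flag Z.
By R31 (it satisfies condition B): it is classified as U.
By R2 (it is classified as U, it matches a known-bad pattern): it has marker K.
By R7 (it satisfies condition V, it is in state A, it satisfies condition S1): it is in category P.
By R10 (it carries flag Z): it is marked high-priority.
By R13 (it bypasses inspection, it satisfies condition S1): it satisfies condition F.
By R17 (it satisfies condition F, it satisfies condition S1): it is in state C1.
By R21 (it is in state C1, it is inbound): it meets criterion D.
By R24 (it satisfies condition C): it has marker F1.
By R30 (it meets criterion D, it is classified as N): it exceeds the size threshold.
By R34 (it has marker K, it has marker T): it arrived on a privileged port.
By R1 (it exceeds the size threshold, it is in state A): it is fragmented.
By R4 (it is marked high-priority, it is in state A): it carries flag W1.
By R12 (it has marker F1, it satisfies condition S1, it has marker T): it is tagged L.
By R20 (it carries flag W1, it arrived on a privileged port): it has an encrypted payload.
By R23 (it is tagged L, it has marker T): it is dropped.
By R33 (it is fragmented, it is in category P): it is classified as L1.
By R36 (it has an encrypted payload, it is dropped): it is flagged for deep scan.
By R5 (it is flagged for deep scan): it carries flag Q.
By R14 (it carries flag Q, it is authenticated): it satisfies condition E.
By R32 (it satisfies condition E): it carries a valid signature.
By R22 (it carries a valid signature, it is classified as L1): it is classified as S.

Yes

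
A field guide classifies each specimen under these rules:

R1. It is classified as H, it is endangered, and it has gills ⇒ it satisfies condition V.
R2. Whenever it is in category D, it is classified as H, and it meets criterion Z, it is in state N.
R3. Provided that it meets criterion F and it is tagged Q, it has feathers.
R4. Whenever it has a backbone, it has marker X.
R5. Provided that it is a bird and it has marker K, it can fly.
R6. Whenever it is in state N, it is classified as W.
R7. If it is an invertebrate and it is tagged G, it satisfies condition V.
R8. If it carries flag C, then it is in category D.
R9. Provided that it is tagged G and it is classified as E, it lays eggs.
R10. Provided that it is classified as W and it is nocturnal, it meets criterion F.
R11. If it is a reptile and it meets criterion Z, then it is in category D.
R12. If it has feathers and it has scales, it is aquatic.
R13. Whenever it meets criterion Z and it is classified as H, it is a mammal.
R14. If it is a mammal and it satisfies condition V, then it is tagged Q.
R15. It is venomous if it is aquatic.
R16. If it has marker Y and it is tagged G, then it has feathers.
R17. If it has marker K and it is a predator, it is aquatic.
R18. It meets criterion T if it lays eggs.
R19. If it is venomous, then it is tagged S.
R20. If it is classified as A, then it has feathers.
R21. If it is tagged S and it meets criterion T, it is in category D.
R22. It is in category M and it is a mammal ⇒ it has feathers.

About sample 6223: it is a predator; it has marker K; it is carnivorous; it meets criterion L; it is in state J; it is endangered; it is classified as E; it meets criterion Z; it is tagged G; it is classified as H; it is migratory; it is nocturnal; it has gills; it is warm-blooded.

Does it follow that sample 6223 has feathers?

By R1 (it is classified as H, it is endangered, it has gills): it satisfies condition V.
By R9 (it is tagged G, it is classified as E): it lays eggs.
By R13 (it meets criterion Z, it is classified as H): it is a mammal.
By R14 (it is a mammal, it satisfies condition V): it is tagged Q.
By R17 (it has marker K, it is a predator): it is aquatic.
By R18 (it lays eggs): it meets criterion T.
By R15 (it is aquatic): it is venomous.
By R19 (it is venomous): it is tagged S.
By R21 (it is tagged S, it meets criterion T): it is in category D.
By R2 (it is in category D, it is classified as H, it meets criterion Z): it is in state N.
By R6 (it is in state N): it is classified as W.
By R10 (it is classified as W, it is nocturnal): it meets criterion F.
By R3 (it meets criterion F, it is tagged Q): it has feathers.

Yes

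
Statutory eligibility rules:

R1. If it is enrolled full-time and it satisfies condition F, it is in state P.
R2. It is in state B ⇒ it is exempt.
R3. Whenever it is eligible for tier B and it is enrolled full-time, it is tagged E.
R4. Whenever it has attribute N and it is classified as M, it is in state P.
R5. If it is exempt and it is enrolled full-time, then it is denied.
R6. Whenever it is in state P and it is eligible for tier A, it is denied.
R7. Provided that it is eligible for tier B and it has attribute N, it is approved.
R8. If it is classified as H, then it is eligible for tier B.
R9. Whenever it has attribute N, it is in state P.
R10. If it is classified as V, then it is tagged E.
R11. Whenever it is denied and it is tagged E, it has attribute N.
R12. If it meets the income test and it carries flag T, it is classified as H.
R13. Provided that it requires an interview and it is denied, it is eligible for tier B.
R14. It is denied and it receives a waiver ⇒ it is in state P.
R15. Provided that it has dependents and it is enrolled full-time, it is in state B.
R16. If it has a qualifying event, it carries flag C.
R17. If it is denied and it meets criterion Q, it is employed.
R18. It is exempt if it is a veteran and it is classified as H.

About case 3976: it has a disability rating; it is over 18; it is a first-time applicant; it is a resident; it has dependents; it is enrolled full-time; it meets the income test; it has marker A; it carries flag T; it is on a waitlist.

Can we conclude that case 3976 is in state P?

By R12 (it meets the income test, it carries flag T): it is classified as H.
By R15 (it has dependents, it is enrolled full-time): it is in state B.
By R2 (it is in state B): it is exempt.
By R5 (it is exempt, it is enrolled full-time): it is denied.
By R8 (it is classified as H): it is eligible for tier B.
By R3 (it is eligible for tier B, it is enrolled full-time): it is tagged E.
By R11 (it is denied, it is tagged E): it has attribute N.
By R9 (it has attribute N): it is in state P.

Yes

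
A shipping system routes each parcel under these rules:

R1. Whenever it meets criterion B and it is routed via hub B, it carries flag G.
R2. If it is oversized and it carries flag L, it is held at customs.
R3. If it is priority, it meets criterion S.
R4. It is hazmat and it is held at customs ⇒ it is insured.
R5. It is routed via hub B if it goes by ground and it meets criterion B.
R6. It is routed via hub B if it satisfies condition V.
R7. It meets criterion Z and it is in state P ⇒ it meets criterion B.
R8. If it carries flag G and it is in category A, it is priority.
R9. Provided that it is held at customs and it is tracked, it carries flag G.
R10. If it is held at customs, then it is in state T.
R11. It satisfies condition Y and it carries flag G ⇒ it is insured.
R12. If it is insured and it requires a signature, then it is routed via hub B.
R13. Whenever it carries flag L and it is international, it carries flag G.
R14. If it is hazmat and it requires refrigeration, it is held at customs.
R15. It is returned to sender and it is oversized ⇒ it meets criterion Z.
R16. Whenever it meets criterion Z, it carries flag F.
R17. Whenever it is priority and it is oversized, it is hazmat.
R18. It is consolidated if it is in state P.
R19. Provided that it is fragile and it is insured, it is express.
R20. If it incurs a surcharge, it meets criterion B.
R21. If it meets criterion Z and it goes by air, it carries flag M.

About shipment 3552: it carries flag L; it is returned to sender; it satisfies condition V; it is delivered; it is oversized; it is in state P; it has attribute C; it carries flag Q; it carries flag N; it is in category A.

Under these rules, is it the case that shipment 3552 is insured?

Yes

By R2 (it is oversized, it carries flag L): it is held at customs.
By R6 (it satisfies condition V): it is routed via hub B.
By R15 (it is returned to sender, it is oversized): it meets criterion Z.
By R7 (it meets criterion Z, it is in state P): it meets criterion B.
By R1 (it meets criterion B, it is routed via hub B): it carries flag G.
By R8 (it carries flag G, it is in category A): it is priority.
By R17 (it is priority, it is oversized): it is hazmat.
By R4 (it is hazmat, it is held at customs): it is insured.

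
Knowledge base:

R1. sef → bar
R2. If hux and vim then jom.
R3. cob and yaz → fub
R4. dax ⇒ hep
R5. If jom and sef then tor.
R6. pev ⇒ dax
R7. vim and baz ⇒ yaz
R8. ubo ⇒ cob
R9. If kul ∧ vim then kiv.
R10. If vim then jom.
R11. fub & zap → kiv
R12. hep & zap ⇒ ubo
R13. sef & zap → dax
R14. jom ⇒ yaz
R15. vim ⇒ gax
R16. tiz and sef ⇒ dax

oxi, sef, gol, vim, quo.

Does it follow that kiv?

No

Forward chaining from the given facts derives: bar, jom, yaz, gax, tor.
Rules concluding kiv: R9 needs kul; R11 needs fub — none of these are established.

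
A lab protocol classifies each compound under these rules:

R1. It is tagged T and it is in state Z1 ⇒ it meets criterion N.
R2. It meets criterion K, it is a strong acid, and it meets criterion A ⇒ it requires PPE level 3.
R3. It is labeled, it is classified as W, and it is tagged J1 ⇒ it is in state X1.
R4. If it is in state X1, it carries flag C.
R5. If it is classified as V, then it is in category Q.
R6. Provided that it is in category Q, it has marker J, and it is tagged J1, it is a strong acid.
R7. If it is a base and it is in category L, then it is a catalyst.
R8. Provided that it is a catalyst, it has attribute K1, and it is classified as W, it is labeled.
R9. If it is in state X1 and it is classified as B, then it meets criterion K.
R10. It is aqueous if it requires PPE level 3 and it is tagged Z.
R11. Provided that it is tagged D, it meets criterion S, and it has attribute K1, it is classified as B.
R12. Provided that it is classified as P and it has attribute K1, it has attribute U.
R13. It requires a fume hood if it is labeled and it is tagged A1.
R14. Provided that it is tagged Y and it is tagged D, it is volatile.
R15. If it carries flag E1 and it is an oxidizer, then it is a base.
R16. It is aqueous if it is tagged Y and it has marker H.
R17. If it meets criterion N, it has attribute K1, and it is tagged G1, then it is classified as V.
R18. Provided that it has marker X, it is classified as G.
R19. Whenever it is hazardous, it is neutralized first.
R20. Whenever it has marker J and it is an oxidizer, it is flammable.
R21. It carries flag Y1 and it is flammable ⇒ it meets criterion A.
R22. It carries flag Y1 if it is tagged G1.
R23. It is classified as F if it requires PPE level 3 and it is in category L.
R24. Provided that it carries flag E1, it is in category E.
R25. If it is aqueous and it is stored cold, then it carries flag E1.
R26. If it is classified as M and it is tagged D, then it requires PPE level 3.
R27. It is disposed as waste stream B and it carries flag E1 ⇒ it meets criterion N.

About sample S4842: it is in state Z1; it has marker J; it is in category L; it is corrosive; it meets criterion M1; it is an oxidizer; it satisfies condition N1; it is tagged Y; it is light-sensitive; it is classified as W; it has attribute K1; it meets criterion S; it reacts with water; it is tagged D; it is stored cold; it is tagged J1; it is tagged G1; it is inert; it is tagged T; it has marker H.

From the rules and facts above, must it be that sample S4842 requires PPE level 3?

By R1 (it is tagged T, it is in state Z1): it meets criterion N.
By R11 (it is tagged D, it meets criterion S, it has attribute K1): it is classified as B.
By R16 (it is tagged Y, it has marker H): it is aqueous.
By R17 (it meets criterion N, it has attribute K1, it is tagged G1): it is classified as V.
By R20 (it has marker J, it is an oxidizer): it is flammable.
By R22 (it is tagged G1): it carries flag Y1.
By R25 (it is aqueous, it is stored cold): it carries flag E1.
By R5 (it is classified as V): it is in category Q.
By R6 (it is in category Q, it has marker J, it is tagged J1): it is a strong acid.
By R15 (it carries flag E1, it is an oxidizer): it is a base.
By R21 (it carries flag Y1, it is flammable): it meets criterion A.
By R7 (it is a base, it is in category L): it is a catalyst.
By R8 (it is a catalyst, it has attribute K1, it is classified as W): it is labeled.
By R3 (it is labeled, it is classified as W, it is tagged J1): it is in state X1.
By R9 (it is in state X1, it is classified as B): it meets criterion K.
By R2 (it meets criterion K, it is a strong acid, it meets criterion A): it requires PPE level 3.

Yes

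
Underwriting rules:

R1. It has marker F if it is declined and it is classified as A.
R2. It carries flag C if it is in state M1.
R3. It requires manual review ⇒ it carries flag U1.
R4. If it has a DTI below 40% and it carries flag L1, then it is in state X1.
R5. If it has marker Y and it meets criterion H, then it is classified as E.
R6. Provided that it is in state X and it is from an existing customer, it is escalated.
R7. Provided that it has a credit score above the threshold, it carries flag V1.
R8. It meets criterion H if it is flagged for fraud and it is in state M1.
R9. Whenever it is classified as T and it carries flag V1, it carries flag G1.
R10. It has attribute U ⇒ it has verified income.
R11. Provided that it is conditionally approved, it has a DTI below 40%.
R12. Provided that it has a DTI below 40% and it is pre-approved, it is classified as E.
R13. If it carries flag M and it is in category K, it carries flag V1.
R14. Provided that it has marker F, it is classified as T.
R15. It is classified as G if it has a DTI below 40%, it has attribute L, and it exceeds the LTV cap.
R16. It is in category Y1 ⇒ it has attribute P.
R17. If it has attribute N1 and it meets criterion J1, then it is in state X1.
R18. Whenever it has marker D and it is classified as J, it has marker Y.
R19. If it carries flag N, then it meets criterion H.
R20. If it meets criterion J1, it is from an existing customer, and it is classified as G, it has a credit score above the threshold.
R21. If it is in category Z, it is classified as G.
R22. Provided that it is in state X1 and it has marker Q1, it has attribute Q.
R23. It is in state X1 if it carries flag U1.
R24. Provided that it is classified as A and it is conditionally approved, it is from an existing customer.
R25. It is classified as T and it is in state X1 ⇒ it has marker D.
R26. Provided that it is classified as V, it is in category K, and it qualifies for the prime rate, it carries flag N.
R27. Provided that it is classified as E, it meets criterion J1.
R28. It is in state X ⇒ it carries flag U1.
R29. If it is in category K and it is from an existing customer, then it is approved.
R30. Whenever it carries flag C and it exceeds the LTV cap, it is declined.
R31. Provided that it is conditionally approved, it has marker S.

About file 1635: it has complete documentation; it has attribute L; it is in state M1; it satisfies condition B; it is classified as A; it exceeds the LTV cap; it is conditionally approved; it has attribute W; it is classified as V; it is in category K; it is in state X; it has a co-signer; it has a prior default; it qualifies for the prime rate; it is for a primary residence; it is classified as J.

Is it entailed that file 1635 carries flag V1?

Yes

By R2 (it is in state M1): it carries flag C.
By R11 (it is conditionally approved): it has a DTI below 40%.
By R15 (it has a DTI below 40%, it has attribute L, it exceeds the LTV cap): it is classified as G.
By R24 (it is classified as A, it is conditionally approved): it is from an existing customer.
By R26 (it is classified as V, it is in category K, it qualifies for the prime rate): it carries flag N.
By R28 (it is in state X): it carries flag U1.
By R30 (it carries flag C, it exceeds the LTV cap): it is declined.
By R1 (it is declined, it is classified as A): it has marker F.
By R14 (it has marker F): it is classified as T.
By R19 (it carries flag N): it meets criterion H.
By R23 (it carries flag U1): it is in state X1.
By R25 (it is classified as T, it is in state X1): it has marker D.
By R18 (it has marker D, it is classified as J): it has marker Y.
By R5 (it has marker Y, it meets criterion H): it is classified as E.
By R27 (it is classified as E): it meets criterion J1.
By R20 (it meets criterion J1, it is from an existing customer, it is classified as G): it has a credit score above the threshold.
By R7 (it has a credit score above the threshold): it carries flag V1.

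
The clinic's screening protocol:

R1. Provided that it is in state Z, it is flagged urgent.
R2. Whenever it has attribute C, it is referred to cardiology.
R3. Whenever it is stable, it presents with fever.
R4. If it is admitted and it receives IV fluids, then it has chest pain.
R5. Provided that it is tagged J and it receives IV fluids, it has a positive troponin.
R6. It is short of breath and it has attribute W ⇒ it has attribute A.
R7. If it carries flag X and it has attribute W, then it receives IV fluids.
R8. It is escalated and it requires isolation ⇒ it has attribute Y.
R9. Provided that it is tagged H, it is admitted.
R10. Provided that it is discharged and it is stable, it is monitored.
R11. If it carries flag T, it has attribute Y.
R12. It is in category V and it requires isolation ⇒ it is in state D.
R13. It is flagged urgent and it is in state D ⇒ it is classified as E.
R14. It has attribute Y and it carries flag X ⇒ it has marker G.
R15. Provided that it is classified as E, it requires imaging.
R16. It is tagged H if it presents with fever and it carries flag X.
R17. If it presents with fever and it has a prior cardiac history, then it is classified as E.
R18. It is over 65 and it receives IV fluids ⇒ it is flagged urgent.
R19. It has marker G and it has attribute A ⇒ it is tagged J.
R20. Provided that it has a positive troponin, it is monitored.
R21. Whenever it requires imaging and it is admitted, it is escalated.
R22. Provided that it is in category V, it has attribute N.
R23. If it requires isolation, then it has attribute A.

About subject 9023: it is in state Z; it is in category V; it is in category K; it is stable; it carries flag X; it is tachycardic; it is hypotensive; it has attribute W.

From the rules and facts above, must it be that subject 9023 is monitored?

Forward chaining from the given facts derives: is flagged urgent, presents with fever, receives IV fluids, is tagged H, has attribute N, is admitted, has chest pain.
Rules concluding "it is monitored": R10 needs "it is discharged"; R20 needs "it has a positive troponin" — none of these are established.

No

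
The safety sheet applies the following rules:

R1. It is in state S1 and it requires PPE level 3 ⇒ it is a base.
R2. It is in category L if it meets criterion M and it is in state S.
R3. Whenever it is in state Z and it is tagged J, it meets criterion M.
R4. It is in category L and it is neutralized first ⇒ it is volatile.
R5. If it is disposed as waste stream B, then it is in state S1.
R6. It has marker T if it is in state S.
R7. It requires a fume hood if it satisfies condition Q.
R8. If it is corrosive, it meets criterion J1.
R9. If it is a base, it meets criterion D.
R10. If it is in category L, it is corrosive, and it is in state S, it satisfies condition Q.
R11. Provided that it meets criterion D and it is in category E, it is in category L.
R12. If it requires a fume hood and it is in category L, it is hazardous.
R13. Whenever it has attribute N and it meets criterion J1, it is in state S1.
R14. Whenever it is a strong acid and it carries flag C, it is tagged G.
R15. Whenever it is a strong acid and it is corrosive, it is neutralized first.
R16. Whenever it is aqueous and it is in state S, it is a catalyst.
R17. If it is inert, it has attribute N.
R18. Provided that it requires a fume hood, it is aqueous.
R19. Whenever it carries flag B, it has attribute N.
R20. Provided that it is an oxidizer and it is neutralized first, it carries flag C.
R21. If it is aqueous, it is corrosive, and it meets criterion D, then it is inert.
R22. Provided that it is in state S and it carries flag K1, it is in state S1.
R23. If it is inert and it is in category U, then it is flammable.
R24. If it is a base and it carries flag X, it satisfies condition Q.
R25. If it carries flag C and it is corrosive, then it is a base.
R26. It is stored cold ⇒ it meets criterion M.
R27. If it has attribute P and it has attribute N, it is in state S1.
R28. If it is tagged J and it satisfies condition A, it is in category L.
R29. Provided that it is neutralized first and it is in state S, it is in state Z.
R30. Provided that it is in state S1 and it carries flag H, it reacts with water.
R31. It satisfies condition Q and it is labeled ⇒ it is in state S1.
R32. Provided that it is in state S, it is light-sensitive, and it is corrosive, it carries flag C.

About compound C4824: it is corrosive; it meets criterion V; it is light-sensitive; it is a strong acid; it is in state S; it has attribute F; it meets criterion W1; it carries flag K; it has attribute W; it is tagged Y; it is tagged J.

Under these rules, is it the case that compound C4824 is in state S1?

By R8 (it is corrosive): it meets criterion J1.
By R15 (it is a strong acid, it is corrosive): it is neutralized first.
By R29 (it is neutralized first, it is in state S): it is in state Z.
By R32 (it is in state S, it is light-sensitive, it is corrosive): it carries flag C.
By R3 (it is in state Z, it is tagged J): it meets criterion M.
By R25 (it carries flag C, it is corrosive): it is a base.
By R2 (it meets criterion M, it is in state S): it is in category L.
By R9 (it is a base): it meets criterion D.
By R10 (it is in category L, it is corrosive, it is in state S): it satisfies condition Q.
By R7 (it satisfies condition Q): it requires a fume hood.
By R18 (it requires a fume hood): it is aqueous.
By R21 (it is aqueous, it is corrosive, it meets criterion D): it is inert.
By R17 (it is inert): it has attribute N.
By R13 (it has attribute N, it meets criterion J1): it is in state S1.

Yes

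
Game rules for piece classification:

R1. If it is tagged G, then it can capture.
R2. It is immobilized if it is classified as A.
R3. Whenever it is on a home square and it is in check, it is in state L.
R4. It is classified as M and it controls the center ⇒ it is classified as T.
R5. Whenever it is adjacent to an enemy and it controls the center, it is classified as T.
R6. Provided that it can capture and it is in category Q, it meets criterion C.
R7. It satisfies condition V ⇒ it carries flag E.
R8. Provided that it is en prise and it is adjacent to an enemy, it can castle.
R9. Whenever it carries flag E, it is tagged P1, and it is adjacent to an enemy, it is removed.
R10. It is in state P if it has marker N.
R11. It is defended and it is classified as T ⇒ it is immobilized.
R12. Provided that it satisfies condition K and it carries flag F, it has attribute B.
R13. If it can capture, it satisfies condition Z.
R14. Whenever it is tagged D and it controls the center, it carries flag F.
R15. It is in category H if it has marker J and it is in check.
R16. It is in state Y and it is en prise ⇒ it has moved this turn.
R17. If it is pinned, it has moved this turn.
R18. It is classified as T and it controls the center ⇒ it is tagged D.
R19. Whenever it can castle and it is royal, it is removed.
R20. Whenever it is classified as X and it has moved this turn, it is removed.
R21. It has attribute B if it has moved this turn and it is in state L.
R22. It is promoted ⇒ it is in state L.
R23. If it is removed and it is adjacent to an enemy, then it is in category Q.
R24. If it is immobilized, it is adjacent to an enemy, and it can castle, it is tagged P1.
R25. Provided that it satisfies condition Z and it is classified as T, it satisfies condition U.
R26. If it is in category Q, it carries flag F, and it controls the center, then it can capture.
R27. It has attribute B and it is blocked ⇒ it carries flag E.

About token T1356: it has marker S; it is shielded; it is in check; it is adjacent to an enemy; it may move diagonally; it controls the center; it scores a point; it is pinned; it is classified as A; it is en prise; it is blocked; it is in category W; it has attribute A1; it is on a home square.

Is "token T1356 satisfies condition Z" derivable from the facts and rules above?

By R2 (it is classified as A): it is immobilized.
By R3 (it is on a home square, it is in check): it is in state L.
By R5 (it is adjacent to an enemy, it controls the center): it is classified as T.
By R8 (it is en prise, it is adjacent to an enemy): it can castle.
By R17 (it is pinned): it has moved this turn.
By R18 (it is classified as T, it controls the center): it is tagged D.
By R21 (it has moved this turn, it is in state L): it has attribute B.
By R24 (it is immobilized, it is adjacent to an enemy, it can castle): it is tagged P1.
By R27 (it has attribute B, it is blocked): it carries flag E.
By R9 (it carries flag E, it is tagged P1, it is adjacent to an enemy): it is removed.
By R14 (it is tagged D, it controls the center): it carries flag F.
By R23 (it is removed, it is adjacent to an enemy): it is in category Q.
By R26 (it is in category Q, it carries flag F, it controls the center): it can capture.
By R13 (it can capture): it satisfies condition Z.

Yes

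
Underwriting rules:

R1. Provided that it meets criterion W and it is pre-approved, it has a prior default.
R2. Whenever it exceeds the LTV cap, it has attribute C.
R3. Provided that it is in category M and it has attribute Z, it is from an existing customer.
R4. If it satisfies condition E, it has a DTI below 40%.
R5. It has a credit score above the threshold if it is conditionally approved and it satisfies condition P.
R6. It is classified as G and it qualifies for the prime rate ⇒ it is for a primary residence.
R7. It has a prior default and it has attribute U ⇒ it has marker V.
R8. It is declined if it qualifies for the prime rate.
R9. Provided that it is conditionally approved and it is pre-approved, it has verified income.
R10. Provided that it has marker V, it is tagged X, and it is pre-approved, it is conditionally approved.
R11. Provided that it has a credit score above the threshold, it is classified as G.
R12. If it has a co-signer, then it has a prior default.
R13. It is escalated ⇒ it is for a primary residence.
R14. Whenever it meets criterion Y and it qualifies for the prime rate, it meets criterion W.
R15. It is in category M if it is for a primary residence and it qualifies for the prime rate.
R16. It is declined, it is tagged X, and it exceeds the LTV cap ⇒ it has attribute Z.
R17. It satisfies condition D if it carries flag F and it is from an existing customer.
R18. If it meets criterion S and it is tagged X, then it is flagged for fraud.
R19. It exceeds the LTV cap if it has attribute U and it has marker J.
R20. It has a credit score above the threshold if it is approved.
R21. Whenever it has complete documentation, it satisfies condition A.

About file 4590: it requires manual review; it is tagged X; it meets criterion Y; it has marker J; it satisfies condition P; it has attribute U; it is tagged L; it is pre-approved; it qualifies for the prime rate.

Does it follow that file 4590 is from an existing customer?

Yes

By R8 (it qualifies for the prime rate): it is declined.
By R14 (it meets criterion Y, it qualifies for the prime rate): it meets criterion W.
By R19 (it has attribute U, it has marker J): it exceeds the LTV cap.
By R1 (it meets criterion W, it is pre-approved): it has a prior default.
By R7 (it has a prior default, it has attribute U): it has marker V.
By R10 (it has marker V, it is tagged X, it is pre-approved): it is conditionally approved.
By R16 (it is declined, it is tagged X, it exceeds the LTV cap): it has attribute Z.
By R5 (it is conditionally approved, it satisfies condition P): it has a credit score above the threshold.
By R11 (it has a credit score above the threshold): it is classified as G.
By R6 (it is classified as G, it qualifies for the prime rate): it is for a primary residence.
By R15 (it is for a primary residence, it qualifies for the prime rate): it is in category M.
By R3 (it is in category M, it has attribute Z): it is from an existing customer.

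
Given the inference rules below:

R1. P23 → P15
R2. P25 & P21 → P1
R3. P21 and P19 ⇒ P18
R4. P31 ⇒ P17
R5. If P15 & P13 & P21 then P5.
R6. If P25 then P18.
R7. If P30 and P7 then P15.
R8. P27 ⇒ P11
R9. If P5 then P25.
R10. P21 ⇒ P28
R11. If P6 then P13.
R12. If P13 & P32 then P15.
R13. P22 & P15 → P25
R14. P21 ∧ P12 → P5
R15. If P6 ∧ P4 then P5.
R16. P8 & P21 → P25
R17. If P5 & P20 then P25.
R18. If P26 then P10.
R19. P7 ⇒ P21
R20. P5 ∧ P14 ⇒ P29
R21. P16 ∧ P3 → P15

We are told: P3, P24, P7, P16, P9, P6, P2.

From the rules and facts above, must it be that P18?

Yes

P13  (by R11: P6)
P21  (by R19: P7)
P15  (by R21: P16, P3)
P5  (by R5: P15, P13, P21)
P25  (by R9: P5)
P18  (by R6: P25)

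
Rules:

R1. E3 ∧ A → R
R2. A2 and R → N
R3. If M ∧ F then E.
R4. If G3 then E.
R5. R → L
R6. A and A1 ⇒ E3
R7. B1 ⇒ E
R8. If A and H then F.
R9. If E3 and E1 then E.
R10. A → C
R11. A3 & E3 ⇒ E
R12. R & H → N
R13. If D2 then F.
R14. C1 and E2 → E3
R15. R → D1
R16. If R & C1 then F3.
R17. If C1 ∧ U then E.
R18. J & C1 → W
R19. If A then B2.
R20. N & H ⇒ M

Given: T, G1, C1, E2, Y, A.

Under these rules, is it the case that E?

No

Forward chaining from the given facts derives: C, E3, B2, R, L, D1, F3.
Rules concluding E: R3 needs M; R4 needs G3; R7 needs B1; R9 needs E1; R11 needs A3; R17 needs U — none of these are established.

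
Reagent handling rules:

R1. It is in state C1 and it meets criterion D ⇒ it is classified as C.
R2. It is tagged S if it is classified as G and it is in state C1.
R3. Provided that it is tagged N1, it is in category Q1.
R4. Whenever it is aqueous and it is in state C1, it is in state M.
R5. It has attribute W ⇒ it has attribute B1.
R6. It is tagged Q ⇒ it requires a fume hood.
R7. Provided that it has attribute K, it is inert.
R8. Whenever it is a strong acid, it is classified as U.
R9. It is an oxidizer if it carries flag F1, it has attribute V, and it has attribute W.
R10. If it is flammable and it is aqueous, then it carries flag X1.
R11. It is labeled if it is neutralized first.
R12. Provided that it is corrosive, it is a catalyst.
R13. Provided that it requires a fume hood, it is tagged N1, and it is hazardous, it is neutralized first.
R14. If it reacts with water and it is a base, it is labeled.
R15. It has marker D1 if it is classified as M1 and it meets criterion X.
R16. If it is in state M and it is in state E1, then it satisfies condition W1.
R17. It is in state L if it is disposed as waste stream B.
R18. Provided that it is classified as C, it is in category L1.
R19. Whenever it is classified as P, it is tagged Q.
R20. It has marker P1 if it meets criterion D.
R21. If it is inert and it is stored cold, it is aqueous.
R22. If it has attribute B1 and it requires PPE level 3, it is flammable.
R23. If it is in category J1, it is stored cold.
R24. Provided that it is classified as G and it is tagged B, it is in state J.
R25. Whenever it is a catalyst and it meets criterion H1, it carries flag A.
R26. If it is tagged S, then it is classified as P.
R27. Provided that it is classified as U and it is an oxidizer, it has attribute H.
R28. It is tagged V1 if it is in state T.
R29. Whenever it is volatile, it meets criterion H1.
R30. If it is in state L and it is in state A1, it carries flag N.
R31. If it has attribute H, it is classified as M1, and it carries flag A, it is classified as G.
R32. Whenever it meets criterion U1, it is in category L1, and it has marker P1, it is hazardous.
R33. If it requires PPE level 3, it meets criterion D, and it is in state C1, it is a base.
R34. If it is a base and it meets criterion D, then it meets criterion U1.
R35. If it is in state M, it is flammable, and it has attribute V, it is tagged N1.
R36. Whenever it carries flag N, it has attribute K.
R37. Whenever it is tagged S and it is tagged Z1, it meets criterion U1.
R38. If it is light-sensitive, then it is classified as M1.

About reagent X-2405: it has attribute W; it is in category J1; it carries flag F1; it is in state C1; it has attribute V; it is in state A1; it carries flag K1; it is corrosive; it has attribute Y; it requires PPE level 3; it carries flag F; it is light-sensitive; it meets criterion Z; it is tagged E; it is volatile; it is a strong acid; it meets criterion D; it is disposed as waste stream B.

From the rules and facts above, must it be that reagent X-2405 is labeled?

Yes

By R1 (it is in state C1, it meets criterion D): it is classified as C.
By R5 (it has attribute W): it has attribute B1.
By R8 (it is a strong acid): it is classified as U.
By R9 (it carries flag F1, it has attribute V, it has attribute W): it is an oxidizer.
By R12 (it is corrosive): it is a catalyst.
By R17 (it is disposed as waste stream B): it is in state L.
By R18 (it is classified as C): it is in category L1.
By R20 (it meets criterion D): it has marker P1.
By R22 (it has attribute B1, it requires PPE level 3): it is flammable.
By R23 (it is in category J1): it is stored cold.
By R27 (it is classified as U, it is an oxidizer): it has attribute H.
By R29 (it is volatile): it meets criterion H1.
By R30 (it is in state L, it is in state A1): it carries flag N.
By R33 (it requires PPE level 3, it meets criterion D, it is in state C1): it is a base.
By R34 (it is a base, it meets criterion D): it meets criterion U1.
By R36 (it carries flag N): it has attribute K.
By R38 (it is light-sensitive): it is classified as M1.
By R7 (it has attribute K): it is inert.
By R21 (it is inert, it is stored cold): it is aqueous.
By R25 (it is a catalyst, it meets criterion H1): it carries flag A.
By R31 (it has attribute H, it is classified as M1, it carries flag A): it is classified as G.
By R32 (it meets criterion U1, it is in category L1, it has marker P1): it is hazardous.
By R2 (it is classified as G, it is in state C1): it is tagged S.
By R4 (it is aqueous, it is in state C1): it is in state M.
By R26 (it is tagged S): it is classified as P.
By R35 (it is in state M, it is flammable, it has attribute V): it is tagged N1.
By R19 (it is classified as P): it is tagged Q.
By R6 (it is tagged Q): it requires a fume hood.
By R13 (it requires a fume hood, it is tagged N1, it is hazardous): it is neutralized first.
By R11 (it is neutralized first): it is labeled.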